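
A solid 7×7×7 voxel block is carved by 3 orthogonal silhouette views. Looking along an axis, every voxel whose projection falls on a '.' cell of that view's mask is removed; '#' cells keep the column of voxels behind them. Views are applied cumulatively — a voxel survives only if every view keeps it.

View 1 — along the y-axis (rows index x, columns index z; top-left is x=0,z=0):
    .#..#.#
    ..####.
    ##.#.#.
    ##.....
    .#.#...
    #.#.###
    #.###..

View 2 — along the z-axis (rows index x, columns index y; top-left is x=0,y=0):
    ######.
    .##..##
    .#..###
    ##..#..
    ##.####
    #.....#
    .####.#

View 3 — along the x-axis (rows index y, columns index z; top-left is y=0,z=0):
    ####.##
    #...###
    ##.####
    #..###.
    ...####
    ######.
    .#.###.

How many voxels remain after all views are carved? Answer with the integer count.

start: 7×7×7 = 343 voxels
  1. axis=1 (XZ plane), |mask|=24  ⇒  voxels=168
  2. axis=2 (XY plane), |mask|=30  ⇒  voxels=98
  3. axis=0 (YZ plane), |mask|=34  ⇒  voxels=64

voxel count = 64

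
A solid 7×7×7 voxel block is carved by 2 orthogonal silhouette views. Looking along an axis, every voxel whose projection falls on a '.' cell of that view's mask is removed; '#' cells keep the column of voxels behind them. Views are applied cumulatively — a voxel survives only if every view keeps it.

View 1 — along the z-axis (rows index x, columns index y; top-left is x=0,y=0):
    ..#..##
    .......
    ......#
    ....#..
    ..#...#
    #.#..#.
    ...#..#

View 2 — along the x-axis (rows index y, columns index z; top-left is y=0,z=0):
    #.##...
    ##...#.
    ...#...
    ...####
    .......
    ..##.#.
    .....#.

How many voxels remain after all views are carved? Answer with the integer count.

initial block: 7^3 = 343
V1 z: intersect with XY mask (12 set) -- 84 left
V2 x: intersect with YZ mask (15 set) -- 20 left

20 voxels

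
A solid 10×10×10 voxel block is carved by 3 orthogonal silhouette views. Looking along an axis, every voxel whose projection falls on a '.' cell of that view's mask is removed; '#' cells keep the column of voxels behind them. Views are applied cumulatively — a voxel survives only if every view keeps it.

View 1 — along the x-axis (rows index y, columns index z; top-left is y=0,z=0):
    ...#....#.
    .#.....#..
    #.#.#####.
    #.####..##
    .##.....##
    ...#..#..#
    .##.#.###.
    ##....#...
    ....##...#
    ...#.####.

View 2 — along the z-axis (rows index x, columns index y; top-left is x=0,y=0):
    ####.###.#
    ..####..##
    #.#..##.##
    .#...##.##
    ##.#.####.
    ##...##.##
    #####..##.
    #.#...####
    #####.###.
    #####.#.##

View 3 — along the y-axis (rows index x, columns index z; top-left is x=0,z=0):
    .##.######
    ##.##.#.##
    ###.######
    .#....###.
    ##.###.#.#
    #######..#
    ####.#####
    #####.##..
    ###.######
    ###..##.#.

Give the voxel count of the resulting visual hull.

211 voxels

before carving: 1000 voxels (10×10×10)
step 1: project along x, AND mask (42/100) → |grid| = 420
step 2: project along z, AND mask (67/100) → |grid| = 280
step 3: project along y, AND mask (74/100) → |grid| = 211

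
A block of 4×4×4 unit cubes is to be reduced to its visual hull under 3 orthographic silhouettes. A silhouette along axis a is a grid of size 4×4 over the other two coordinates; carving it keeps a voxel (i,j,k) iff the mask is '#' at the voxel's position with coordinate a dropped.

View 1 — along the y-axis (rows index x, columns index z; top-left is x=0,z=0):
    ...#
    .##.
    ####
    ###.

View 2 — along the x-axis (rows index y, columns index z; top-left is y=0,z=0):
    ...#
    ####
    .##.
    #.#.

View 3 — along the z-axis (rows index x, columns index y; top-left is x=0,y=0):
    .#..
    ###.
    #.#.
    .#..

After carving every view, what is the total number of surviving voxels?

remaining voxels: 11

before carving: 64 voxels (4×4×4)
[1] y-view keeps 10 columns → grid now 40
[2] x-view keeps 9 columns → grid now 23
[3] z-view keeps 7 columns → grid now 11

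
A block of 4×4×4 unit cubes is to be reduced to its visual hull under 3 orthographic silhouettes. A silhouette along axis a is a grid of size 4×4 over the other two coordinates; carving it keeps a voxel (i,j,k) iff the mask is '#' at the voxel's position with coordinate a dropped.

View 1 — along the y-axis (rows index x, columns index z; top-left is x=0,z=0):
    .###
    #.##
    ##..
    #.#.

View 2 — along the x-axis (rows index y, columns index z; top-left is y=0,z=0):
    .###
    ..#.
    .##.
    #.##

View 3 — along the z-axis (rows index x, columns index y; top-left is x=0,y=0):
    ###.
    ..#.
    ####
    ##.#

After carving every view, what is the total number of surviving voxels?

14 voxels

before carving: 64 voxels (4×4×4)
[1] y-view keeps 10 columns → grid now 40
[2] x-view keeps 9 columns → grid now 23
[3] z-view keeps 11 columns → grid now 14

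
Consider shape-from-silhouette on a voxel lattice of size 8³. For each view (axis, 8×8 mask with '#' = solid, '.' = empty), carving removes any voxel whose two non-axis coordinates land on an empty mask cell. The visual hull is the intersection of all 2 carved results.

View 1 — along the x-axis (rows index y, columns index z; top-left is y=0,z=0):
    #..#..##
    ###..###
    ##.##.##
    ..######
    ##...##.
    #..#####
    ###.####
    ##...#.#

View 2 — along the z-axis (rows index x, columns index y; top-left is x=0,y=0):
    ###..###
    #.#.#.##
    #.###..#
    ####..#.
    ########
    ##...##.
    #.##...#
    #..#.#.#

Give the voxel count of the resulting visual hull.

initial block: 8^3 = 512
  1. axis=0 (YZ plane), |mask|=43  ⇒  voxels=344
  2. axis=2 (XY plane), |mask|=41  ⇒  voxels=217

|visual hull| = 217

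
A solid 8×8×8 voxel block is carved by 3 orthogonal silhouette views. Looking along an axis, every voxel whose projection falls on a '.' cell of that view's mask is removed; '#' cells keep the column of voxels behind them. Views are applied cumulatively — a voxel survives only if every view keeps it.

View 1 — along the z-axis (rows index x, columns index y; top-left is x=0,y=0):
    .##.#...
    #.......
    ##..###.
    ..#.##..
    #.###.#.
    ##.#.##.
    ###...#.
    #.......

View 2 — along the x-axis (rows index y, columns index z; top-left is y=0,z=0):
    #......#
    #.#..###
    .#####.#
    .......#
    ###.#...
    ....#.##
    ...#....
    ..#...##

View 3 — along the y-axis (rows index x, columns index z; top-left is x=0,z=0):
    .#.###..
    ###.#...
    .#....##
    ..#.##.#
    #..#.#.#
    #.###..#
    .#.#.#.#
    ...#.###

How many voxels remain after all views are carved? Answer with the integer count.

|visual hull| = 48

full grid |V| = 512
step 1: project along z, AND mask (27/64) → |grid| = 216
step 2: project along x, AND mask (25/64) → |grid| = 87
step 3: project along y, AND mask (32/64) → |grid| = 48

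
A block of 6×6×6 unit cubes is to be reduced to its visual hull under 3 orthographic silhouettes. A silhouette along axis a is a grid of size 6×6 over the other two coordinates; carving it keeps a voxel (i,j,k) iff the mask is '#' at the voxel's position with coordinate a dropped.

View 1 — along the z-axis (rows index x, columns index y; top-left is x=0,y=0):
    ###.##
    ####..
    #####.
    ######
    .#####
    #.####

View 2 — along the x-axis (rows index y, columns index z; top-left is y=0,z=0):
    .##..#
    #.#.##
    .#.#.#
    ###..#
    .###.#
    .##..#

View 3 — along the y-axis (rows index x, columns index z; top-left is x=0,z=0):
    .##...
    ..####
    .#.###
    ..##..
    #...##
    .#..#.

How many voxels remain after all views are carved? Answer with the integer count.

initial block: 6^3 = 216
carve view 1 (along z, XY-mask fill 30/36): 180 voxels remain
carve view 2 (along x, YZ-mask fill 21/36): 105 voxels remain
carve view 3 (along y, XZ-mask fill 17/36): 49 voxels remain

remaining voxels: 49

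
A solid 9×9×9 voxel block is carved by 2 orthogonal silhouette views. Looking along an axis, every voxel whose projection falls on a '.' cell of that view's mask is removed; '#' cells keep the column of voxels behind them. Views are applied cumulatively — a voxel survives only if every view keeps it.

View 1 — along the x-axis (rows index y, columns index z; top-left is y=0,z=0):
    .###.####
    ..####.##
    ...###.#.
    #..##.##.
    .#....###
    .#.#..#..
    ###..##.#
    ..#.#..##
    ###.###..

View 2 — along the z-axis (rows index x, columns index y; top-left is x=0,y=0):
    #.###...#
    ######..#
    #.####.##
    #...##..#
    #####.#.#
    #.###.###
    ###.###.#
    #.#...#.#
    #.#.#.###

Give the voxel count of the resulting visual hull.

278 voxels

start: 9×9×9 = 729 voxels
V1 x: intersect with YZ mask (45 set) -- 405 left
V2 z: intersect with XY mask (54 set) -- 278 left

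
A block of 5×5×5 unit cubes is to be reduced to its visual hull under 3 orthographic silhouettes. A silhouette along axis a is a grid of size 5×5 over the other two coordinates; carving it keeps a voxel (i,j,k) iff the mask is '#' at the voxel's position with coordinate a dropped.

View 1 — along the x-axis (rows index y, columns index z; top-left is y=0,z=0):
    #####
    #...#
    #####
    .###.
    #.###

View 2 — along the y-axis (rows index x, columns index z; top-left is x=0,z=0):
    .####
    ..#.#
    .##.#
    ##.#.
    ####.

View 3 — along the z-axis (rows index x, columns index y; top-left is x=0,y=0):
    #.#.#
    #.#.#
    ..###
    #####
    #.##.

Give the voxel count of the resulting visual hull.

initial block: 5^3 = 125
step 1: project along x, AND mask (19/25) → |grid| = 95
step 2: project along y, AND mask (16/25) → |grid| = 60
step 3: project along z, AND mask (17/25) → |grid| = 46

voxel count = 46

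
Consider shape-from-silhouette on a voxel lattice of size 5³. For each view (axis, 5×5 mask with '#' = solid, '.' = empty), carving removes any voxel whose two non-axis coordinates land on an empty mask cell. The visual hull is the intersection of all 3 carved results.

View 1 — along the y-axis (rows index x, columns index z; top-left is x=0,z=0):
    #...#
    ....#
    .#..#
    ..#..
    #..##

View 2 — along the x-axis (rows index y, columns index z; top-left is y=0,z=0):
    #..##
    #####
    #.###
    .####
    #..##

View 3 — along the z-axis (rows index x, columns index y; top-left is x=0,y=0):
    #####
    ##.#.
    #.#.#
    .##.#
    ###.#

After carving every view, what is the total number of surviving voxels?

before carving: 125 voxels (5×5×5)
after view 1 [y-axis, 9 of 25 cells solid] → remaining = 45
after view 2 [x-axis, 19 of 25 cells solid] → remaining = 38
after view 3 [z-axis, 18 of 25 cells solid] → remaining = 29

|visual hull| = 29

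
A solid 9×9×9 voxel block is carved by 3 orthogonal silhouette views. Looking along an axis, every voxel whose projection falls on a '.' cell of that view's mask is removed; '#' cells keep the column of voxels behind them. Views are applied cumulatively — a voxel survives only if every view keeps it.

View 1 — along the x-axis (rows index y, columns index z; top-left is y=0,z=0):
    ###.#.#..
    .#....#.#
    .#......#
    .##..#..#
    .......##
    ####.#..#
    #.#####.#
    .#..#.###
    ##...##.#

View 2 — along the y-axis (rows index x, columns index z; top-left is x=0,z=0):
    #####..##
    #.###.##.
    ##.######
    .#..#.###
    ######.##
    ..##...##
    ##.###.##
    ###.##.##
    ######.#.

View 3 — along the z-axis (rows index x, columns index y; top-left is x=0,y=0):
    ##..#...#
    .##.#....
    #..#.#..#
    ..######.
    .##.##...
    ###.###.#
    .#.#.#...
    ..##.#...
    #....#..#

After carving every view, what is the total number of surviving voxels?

remaining voxels: 103

full grid |V| = 729
carve view 1 (along x, YZ-mask fill 39/81): 351 voxels remain
carve view 2 (along y, XZ-mask fill 59/81): 248 voxels remain
carve view 3 (along z, XY-mask fill 37/81): 103 voxels remain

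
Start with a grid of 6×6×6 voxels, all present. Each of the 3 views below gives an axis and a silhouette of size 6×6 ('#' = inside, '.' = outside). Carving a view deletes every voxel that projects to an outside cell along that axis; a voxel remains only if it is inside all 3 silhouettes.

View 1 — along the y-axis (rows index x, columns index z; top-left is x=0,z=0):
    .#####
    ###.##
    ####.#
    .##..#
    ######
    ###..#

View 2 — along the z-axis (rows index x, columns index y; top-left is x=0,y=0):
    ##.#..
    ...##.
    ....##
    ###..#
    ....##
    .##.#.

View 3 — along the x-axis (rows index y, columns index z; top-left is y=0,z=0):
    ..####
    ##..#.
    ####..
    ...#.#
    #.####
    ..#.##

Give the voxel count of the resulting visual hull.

42 voxels

start: 6×6×6 = 216 voxels
V1 y: intersect with XZ mask (28 set) -- 168 left
V2 z: intersect with XY mask (16 set) -- 71 left
V3 x: intersect with YZ mask (21 set) -- 42 left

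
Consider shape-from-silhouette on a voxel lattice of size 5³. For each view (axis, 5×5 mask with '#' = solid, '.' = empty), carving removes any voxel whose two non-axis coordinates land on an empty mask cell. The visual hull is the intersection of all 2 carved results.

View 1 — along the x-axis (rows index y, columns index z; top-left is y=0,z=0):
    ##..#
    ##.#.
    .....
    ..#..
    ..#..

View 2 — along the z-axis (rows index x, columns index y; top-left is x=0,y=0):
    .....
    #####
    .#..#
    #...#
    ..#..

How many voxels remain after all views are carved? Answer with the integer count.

16 voxels

start: 5×5×5 = 125 voxels
step 1: project along x, AND mask (8/25) → |grid| = 40
step 2: project along z, AND mask (10/25) → |grid| = 16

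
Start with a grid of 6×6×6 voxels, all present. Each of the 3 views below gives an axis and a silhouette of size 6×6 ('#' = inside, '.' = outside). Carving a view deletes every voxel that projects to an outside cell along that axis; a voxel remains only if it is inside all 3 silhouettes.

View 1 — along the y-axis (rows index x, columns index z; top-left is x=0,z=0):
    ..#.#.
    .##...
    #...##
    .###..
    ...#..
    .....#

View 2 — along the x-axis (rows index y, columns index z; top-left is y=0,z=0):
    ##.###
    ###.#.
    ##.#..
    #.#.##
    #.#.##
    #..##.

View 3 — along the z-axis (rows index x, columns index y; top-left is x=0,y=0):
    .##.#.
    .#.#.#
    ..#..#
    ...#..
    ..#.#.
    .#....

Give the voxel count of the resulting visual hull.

start: 6×6×6 = 216 voxels
V1 y: intersect with XZ mask (12 set) -- 72 left
V2 x: intersect with YZ mask (23 set) -- 43 left
V3 z: intersect with XY mask (12 set) -- 12 left

voxel count = 12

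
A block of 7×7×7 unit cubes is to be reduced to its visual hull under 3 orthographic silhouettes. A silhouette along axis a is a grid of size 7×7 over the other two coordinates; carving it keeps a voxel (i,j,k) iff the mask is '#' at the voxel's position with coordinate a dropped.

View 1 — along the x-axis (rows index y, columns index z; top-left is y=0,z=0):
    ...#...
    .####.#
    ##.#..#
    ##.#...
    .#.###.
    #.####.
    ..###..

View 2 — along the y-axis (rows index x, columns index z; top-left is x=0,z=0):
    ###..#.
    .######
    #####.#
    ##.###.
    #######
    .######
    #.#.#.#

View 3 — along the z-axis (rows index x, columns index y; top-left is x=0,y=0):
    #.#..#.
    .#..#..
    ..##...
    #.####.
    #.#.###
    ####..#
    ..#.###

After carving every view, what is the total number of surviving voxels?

75 voxels

before carving: 343 voxels (7×7×7)
step 1: project along x, AND mask (25/49) → |grid| = 175
step 2: project along y, AND mask (38/49) → |grid| = 136
step 3: project along z, AND mask (26/49) → |grid| = 75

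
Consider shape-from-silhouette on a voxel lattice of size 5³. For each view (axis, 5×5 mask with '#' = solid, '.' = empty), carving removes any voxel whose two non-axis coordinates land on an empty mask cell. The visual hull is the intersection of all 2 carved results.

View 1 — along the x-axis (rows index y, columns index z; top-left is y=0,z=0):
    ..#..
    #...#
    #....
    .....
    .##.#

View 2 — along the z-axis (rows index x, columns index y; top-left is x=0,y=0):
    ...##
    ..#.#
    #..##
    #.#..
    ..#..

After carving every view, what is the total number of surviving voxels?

remaining voxels: 14

initial block: 5^3 = 125
after view 1 [x-axis, 7 of 25 cells solid] → remaining = 35
after view 2 [z-axis, 10 of 25 cells solid] → remaining = 14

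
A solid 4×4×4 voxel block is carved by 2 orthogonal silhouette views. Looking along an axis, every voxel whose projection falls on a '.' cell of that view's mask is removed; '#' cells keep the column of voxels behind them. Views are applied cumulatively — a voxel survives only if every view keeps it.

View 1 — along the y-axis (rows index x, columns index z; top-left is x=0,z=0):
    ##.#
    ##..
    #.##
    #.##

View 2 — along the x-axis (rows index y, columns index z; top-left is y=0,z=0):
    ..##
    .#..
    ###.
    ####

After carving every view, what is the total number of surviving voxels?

voxel count = 26

start: 4×4×4 = 64 voxels
  1. axis=1 (XZ plane), |mask|=11  ⇒  voxels=44
  2. axis=0 (YZ plane), |mask|=10  ⇒  voxels=26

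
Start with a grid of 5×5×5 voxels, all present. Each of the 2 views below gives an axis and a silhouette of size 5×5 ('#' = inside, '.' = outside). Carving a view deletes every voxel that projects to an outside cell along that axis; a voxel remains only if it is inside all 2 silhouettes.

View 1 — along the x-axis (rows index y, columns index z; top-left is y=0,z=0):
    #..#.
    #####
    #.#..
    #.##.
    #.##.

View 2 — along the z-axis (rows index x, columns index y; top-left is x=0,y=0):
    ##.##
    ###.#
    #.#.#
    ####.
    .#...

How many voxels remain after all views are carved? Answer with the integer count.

start: 5×5×5 = 125 voxels
[1] x-view keeps 15 columns → grid now 75
[2] z-view keeps 16 columns → grid now 49

|visual hull| = 49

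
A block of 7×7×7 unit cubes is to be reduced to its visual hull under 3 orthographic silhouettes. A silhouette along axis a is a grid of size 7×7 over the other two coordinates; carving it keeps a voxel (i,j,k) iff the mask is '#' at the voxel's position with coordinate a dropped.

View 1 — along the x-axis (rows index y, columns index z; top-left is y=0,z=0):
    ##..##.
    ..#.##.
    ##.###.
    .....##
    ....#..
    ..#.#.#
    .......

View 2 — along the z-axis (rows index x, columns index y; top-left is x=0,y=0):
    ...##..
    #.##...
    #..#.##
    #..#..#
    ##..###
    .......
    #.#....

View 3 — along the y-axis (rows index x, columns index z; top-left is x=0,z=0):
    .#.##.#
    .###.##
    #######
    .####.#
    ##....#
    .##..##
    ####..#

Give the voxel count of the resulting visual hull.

voxel count = 29

initial block: 7^3 = 343
[1] x-view keeps 18 columns → grid now 126
[2] z-view keeps 19 columns → grid now 49
[3] y-view keeps 33 columns → grid now 29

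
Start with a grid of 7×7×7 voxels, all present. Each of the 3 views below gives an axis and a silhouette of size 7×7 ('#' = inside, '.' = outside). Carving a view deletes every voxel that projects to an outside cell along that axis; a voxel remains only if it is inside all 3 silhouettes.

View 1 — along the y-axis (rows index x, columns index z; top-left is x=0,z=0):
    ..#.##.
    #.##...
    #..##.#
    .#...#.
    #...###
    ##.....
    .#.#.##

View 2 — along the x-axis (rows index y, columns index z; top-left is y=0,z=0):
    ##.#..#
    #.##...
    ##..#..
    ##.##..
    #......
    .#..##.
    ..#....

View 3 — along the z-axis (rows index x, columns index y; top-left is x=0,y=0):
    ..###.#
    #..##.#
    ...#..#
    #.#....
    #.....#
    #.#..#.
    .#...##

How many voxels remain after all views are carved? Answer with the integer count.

|visual hull| = 24

full grid |V| = 343
carve view 1 (along y, XZ-mask fill 22/49): 154 voxels remain
carve view 2 (along x, YZ-mask fill 19/49): 61 voxels remain
carve view 3 (along z, XY-mask fill 20/49): 24 voxels remain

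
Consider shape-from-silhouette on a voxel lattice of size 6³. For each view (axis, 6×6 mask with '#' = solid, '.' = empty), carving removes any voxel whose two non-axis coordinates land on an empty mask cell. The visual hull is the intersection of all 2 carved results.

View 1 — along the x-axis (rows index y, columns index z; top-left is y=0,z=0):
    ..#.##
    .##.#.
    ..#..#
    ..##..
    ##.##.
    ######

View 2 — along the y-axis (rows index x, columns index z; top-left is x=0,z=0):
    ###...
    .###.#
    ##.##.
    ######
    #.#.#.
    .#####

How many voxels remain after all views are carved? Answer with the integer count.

|visual hull| = 85

start: 6×6×6 = 216 voxels
  1. axis=0 (YZ plane), |mask|=20  ⇒  voxels=120
  2. axis=1 (XZ plane), |mask|=25  ⇒  voxels=85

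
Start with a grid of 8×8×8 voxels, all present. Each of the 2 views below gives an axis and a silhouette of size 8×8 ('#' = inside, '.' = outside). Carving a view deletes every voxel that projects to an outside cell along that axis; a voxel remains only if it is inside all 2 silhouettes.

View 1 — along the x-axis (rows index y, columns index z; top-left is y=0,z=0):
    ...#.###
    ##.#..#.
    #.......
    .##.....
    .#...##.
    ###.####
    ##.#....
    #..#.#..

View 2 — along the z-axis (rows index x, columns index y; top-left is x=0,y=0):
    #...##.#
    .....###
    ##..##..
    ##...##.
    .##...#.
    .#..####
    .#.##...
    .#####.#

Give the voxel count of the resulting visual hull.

before carving: 512 voxels (8×8×8)
step 1: project along x, AND mask (27/64) → |grid| = 216
step 2: project along z, AND mask (32/64) → |grid| = 123

123 voxels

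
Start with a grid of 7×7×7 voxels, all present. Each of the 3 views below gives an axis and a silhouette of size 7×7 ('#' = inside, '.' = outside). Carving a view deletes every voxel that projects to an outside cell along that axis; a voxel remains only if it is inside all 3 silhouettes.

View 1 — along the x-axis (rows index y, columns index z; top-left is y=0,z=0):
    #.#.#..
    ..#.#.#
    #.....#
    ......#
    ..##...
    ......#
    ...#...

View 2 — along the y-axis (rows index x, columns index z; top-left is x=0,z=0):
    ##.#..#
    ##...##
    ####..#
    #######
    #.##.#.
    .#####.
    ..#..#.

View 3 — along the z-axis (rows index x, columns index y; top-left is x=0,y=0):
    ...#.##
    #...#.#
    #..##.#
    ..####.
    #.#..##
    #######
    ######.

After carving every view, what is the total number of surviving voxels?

full grid |V| = 343
V1 x: intersect with YZ mask (13 set) -- 91 left
V2 y: intersect with XZ mask (31 set) -- 55 left
V3 z: intersect with XY mask (31 set) -- 30 left

30 voxels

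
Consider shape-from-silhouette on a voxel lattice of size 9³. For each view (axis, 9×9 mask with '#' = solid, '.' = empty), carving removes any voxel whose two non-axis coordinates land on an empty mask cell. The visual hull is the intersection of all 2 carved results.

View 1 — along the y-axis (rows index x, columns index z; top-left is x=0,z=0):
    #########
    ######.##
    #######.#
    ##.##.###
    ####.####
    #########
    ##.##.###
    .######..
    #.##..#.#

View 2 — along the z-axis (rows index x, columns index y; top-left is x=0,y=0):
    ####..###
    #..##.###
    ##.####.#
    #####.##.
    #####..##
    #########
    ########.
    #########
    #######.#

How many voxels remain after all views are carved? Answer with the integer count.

voxel count = 503

full grid |V| = 729
carve view 1 (along y, XZ-mask fill 67/81): 603 voxels remain
carve view 2 (along z, XY-mask fill 68/81): 503 voxels remain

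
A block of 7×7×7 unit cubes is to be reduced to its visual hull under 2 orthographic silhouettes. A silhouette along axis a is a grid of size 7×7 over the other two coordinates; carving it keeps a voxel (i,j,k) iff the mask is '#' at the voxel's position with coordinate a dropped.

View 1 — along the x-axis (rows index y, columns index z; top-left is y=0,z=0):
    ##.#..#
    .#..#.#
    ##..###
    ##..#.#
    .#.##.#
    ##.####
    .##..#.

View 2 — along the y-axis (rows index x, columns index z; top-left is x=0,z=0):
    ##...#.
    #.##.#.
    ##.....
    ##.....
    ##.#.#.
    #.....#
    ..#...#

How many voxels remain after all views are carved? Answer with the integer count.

81 voxels

full grid |V| = 343
carve view 1 (along x, YZ-mask fill 29/49): 203 voxels remain
carve view 2 (along y, XZ-mask fill 19/49): 81 voxels remain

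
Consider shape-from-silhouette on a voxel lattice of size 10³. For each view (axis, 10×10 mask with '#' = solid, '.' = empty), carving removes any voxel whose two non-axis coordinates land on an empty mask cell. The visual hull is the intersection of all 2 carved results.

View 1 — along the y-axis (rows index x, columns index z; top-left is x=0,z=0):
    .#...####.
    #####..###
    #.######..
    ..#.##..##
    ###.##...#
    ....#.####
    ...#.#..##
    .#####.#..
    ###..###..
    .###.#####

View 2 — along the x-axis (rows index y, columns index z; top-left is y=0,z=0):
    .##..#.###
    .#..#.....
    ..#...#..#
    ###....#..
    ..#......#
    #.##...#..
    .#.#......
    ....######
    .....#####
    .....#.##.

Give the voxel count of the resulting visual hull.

232 voxels

initial block: 10^3 = 1000
after view 1 [y-axis, 60 of 100 cells solid] → remaining = 600
after view 2 [x-axis, 37 of 100 cells solid] → remaining = 232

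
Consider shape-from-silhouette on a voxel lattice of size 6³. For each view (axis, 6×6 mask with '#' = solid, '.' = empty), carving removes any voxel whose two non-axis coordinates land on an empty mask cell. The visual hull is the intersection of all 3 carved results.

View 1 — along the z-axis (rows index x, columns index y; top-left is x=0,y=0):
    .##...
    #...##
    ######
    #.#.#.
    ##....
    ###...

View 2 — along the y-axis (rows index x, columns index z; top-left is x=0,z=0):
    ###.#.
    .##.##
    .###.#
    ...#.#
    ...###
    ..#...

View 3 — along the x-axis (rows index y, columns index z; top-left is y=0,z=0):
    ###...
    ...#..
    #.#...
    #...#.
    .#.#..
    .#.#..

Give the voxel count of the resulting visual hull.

voxel count = 18

start: 6×6×6 = 216 voxels
step 1: project along z, AND mask (19/36) → |grid| = 114
step 2: project along y, AND mask (18/36) → |grid| = 59
step 3: project along x, AND mask (12/36) → |grid| = 18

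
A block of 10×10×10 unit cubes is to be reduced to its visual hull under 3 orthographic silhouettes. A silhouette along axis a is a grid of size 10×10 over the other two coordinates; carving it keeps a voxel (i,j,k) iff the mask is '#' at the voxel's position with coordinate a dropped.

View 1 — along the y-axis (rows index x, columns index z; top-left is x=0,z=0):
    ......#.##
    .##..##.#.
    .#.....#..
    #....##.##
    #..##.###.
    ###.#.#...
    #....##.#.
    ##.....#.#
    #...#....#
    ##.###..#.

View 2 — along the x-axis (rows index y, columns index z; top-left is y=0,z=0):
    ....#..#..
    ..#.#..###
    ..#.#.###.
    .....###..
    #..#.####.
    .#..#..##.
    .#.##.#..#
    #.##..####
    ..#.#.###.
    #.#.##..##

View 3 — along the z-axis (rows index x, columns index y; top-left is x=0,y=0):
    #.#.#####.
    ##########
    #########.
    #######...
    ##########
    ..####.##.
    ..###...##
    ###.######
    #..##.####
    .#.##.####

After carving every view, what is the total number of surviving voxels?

start: 10×10×10 = 1000 voxels
after view 1 [y-axis, 43 of 100 cells solid] → remaining = 430
after view 2 [x-axis, 48 of 100 cells solid] → remaining = 205
after view 3 [z-axis, 77 of 100 cells solid] → remaining = 164

remaining voxels: 164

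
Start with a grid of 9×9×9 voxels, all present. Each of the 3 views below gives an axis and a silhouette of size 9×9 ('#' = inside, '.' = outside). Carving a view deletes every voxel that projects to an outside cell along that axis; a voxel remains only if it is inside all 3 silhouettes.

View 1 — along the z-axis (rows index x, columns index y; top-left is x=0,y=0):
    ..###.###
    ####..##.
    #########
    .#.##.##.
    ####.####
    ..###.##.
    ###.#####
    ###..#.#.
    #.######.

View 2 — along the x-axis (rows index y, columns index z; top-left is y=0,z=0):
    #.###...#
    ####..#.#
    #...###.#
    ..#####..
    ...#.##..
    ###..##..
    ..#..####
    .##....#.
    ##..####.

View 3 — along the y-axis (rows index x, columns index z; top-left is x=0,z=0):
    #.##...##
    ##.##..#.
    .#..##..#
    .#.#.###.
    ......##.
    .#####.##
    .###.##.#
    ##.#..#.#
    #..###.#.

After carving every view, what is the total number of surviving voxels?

140 voxels

start: 9×9×9 = 729 voxels
carve view 1 (along z, XY-mask fill 59/81): 531 voxels remain
carve view 2 (along x, YZ-mask fill 43/81): 275 voxels remain
carve view 3 (along y, XZ-mask fill 44/81): 140 voxels remain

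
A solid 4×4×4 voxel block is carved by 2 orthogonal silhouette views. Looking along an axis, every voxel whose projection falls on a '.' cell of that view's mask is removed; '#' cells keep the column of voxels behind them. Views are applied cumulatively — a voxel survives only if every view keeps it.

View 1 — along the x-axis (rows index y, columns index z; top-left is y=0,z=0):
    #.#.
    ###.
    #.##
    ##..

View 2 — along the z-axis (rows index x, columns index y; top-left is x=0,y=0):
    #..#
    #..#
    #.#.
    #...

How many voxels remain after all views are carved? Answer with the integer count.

15 voxels

initial block: 4^3 = 64
[1] x-view keeps 10 columns → grid now 40
[2] z-view keeps 7 columns → grid now 15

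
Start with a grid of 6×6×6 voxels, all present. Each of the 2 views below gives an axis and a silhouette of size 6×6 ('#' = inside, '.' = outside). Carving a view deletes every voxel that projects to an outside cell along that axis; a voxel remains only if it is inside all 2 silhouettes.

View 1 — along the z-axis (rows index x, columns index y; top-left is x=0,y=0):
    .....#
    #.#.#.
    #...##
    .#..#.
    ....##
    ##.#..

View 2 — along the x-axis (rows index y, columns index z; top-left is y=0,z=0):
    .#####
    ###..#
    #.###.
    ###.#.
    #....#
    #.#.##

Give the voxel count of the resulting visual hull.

|visual hull| = 51

start: 6×6×6 = 216 voxels
V1 z: intersect with XY mask (14 set) -- 84 left
V2 x: intersect with YZ mask (23 set) -- 51 left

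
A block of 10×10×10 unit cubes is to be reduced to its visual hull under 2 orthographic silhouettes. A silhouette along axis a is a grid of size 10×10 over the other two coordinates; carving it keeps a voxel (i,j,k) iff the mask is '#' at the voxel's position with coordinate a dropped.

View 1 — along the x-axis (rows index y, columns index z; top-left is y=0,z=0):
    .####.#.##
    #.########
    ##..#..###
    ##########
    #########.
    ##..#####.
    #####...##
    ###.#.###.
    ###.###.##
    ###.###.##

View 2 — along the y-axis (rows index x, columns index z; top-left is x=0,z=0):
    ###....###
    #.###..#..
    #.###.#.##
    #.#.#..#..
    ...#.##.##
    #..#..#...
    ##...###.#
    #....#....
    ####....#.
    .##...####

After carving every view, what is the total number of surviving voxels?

voxel count = 384

start: 10×10×10 = 1000 voxels
  1. axis=0 (YZ plane), |mask|=78  ⇒  voxels=780
  2. axis=1 (XZ plane), |mask|=49  ⇒  voxels=384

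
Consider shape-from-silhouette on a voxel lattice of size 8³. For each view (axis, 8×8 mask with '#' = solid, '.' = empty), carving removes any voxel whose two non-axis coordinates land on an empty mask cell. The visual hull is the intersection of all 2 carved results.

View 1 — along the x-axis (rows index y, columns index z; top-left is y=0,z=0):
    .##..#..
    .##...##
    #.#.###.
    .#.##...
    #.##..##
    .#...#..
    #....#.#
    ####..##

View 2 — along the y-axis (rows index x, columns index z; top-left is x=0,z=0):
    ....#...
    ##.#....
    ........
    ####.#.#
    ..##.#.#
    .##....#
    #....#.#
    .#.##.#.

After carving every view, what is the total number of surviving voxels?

before carving: 512 voxels (8×8×8)
after view 1 [x-axis, 31 of 64 cells solid] → remaining = 248
after view 2 [y-axis, 24 of 64 cells solid] → remaining = 95

remaining voxels: 95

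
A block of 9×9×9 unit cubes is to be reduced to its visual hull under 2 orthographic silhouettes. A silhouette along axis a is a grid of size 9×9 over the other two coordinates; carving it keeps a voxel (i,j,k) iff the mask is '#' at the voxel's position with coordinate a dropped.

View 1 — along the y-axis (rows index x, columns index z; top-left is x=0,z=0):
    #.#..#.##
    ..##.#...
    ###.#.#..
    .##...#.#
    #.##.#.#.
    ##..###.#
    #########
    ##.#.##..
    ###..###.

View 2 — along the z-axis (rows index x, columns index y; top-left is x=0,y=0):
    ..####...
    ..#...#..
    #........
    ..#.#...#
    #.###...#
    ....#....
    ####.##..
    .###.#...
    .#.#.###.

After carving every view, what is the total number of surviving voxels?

start: 9×9×9 = 729 voxels
[1] y-view keeps 48 columns → grid now 432
[2] z-view keeps 31 columns → grid now 178

voxel count = 178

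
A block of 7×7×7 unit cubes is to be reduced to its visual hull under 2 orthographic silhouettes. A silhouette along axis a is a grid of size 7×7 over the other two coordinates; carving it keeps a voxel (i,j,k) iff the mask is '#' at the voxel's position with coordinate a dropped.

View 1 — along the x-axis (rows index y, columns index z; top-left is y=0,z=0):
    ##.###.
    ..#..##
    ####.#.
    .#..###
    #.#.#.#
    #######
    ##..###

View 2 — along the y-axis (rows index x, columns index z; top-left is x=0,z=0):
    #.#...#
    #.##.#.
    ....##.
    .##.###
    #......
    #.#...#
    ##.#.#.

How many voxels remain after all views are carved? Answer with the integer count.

voxel count = 106

full grid |V| = 343
carve view 1 (along x, YZ-mask fill 33/49): 231 voxels remain
carve view 2 (along y, XZ-mask fill 22/49): 106 voxels remain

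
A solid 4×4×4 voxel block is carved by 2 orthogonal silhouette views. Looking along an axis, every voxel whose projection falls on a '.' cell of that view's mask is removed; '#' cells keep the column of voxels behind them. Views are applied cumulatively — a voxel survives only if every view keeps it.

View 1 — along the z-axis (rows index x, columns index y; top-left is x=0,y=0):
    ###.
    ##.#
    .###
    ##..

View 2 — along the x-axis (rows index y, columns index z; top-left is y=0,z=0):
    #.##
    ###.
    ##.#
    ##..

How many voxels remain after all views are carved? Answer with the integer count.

start: 4×4×4 = 64 voxels
carve view 1 (along z, XY-mask fill 11/16): 44 voxels remain
carve view 2 (along x, YZ-mask fill 11/16): 31 voxels remain

remaining voxels: 31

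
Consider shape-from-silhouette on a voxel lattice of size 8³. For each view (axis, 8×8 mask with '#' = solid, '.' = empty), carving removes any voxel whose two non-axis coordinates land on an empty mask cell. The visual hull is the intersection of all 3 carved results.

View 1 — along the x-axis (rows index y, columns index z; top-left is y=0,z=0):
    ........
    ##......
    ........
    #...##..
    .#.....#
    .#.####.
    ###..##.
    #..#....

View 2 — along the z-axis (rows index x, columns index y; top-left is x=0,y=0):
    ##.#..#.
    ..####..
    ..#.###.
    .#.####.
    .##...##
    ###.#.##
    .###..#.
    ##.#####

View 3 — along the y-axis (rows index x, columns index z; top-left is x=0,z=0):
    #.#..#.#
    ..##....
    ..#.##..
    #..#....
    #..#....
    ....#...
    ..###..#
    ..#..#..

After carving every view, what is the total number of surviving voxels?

full grid |V| = 512
[1] x-view keeps 19 columns → grid now 152
[2] z-view keeps 38 columns → grid now 98
[3] y-view keeps 20 columns → grid now 25

|visual hull| = 25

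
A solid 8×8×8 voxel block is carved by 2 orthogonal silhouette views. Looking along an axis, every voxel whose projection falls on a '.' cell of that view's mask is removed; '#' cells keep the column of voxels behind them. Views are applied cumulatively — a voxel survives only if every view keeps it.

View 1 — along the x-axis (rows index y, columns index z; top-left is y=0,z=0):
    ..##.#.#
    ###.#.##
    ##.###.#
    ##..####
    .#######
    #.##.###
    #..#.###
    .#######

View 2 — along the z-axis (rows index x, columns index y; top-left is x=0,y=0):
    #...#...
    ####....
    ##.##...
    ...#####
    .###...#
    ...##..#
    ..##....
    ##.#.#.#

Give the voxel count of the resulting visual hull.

before carving: 512 voxels (8×8×8)
[1] x-view keeps 47 columns → grid now 376
[2] z-view keeps 29 columns → grid now 173

voxel count = 173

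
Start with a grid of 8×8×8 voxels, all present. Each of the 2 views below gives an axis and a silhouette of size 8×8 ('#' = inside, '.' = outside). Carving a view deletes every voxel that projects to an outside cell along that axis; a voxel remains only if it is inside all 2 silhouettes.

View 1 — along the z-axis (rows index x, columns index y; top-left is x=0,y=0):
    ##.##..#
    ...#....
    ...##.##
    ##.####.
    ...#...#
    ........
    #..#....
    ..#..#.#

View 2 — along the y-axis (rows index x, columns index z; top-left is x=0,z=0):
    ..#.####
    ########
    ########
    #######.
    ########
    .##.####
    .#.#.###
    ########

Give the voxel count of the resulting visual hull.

initial block: 8^3 = 512
after view 1 [z-axis, 23 of 64 cells solid] → remaining = 184
after view 2 [y-axis, 55 of 64 cells solid] → remaining = 157

|visual hull| = 157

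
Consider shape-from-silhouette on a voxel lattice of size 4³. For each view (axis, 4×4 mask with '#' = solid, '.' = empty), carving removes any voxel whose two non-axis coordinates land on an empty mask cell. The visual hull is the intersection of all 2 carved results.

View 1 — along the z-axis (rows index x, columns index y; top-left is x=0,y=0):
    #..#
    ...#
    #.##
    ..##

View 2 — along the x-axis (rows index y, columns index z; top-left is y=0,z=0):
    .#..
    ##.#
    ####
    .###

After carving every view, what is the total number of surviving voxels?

initial block: 4^3 = 64
  1. axis=2 (XY plane), |mask|=8  ⇒  voxels=32
  2. axis=0 (YZ plane), |mask|=11  ⇒  voxels=22

22 voxels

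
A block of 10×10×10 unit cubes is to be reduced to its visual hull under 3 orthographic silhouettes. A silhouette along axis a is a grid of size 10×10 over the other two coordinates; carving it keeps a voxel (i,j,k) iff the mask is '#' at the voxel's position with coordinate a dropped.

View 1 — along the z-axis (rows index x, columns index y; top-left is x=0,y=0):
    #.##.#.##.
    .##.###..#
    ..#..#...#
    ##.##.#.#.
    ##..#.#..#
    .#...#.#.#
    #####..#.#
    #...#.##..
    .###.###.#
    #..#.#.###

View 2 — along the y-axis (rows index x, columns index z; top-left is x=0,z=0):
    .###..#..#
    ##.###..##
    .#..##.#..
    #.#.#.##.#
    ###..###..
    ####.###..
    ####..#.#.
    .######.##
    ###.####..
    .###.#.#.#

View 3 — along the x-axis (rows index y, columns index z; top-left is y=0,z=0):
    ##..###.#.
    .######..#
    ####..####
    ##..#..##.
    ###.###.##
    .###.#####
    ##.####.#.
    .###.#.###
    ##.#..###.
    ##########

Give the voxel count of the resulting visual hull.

before carving: 1000 voxels (10×10×10)
  1. axis=2 (XY plane), |mask|=54  ⇒  voxels=540
  2. axis=1 (XZ plane), |mask|=62  ⇒  voxels=337
  3. axis=0 (YZ plane), |mask|=72  ⇒  voxels=246

|visual hull| = 246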